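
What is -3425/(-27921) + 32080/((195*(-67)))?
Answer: -18910179/8106397 ≈ -2.3327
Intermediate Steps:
-3425/(-27921) + 32080/((195*(-67))) = -3425*(-1/27921) + 32080/(-13065) = 3425/27921 + 32080*(-1/13065) = 3425/27921 - 6416/2613 = -18910179/8106397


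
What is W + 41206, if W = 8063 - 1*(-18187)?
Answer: 67456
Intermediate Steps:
W = 26250 (W = 8063 + 18187 = 26250)
W + 41206 = 26250 + 41206 = 67456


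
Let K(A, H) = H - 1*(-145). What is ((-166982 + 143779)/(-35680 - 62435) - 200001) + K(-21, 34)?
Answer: -19605512327/98115 ≈ -1.9982e+5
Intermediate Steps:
K(A, H) = 145 + H (K(A, H) = H + 145 = 145 + H)
((-166982 + 143779)/(-35680 - 62435) - 200001) + K(-21, 34) = ((-166982 + 143779)/(-35680 - 62435) - 200001) + (145 + 34) = (-23203/(-98115) - 200001) + 179 = (-23203*(-1/98115) - 200001) + 179 = (23203/98115 - 200001) + 179 = -19623074912/98115 + 179 = -19605512327/98115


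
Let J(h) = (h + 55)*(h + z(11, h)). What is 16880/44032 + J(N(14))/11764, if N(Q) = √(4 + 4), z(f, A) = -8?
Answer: 2805539/8093632 + 47*√2/5882 ≈ 0.35794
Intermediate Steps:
N(Q) = 2*√2 (N(Q) = √8 = 2*√2)
J(h) = (-8 + h)*(55 + h) (J(h) = (h + 55)*(h - 8) = (55 + h)*(-8 + h) = (-8 + h)*(55 + h))
16880/44032 + J(N(14))/11764 = 16880/44032 + (-440 + (2*√2)² + 47*(2*√2))/11764 = 16880*(1/44032) + (-440 + 8 + 94*√2)*(1/11764) = 1055/2752 + (-432 + 94*√2)*(1/11764) = 1055/2752 + (-108/2941 + 47*√2/5882) = 2805539/8093632 + 47*√2/5882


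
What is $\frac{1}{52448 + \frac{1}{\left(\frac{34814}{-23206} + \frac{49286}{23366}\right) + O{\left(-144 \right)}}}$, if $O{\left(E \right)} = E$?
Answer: $\frac{19437763508}{1019471684909735} \approx 1.9067 \cdot 10^{-5}$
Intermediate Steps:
$\frac{1}{52448 + \frac{1}{\left(\frac{34814}{-23206} + \frac{49286}{23366}\right) + O{\left(-144 \right)}}} = \frac{1}{52448 + \frac{1}{\left(\frac{34814}{-23206} + \frac{49286}{23366}\right) - 144}} = \frac{1}{52448 + \frac{1}{\left(34814 \left(- \frac{1}{23206}\right) + 49286 \cdot \frac{1}{23366}\right) - 144}} = \frac{1}{52448 + \frac{1}{\left(- \frac{17407}{11603} + \frac{24643}{11683}\right) - 144}} = \frac{1}{52448 + \frac{1}{\frac{82566748}{135557849} - 144}} = \frac{1}{52448 + \frac{1}{- \frac{19437763508}{135557849}}} = \frac{1}{52448 - \frac{135557849}{19437763508}} = \frac{1}{\frac{1019471684909735}{19437763508}} = \frac{19437763508}{1019471684909735}$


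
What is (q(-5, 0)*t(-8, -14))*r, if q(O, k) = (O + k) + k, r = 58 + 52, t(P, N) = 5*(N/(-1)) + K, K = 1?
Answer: -39050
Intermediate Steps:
t(P, N) = 1 - 5*N (t(P, N) = 5*(N/(-1)) + 1 = 5*(N*(-1)) + 1 = 5*(-N) + 1 = -5*N + 1 = 1 - 5*N)
r = 110
q(O, k) = O + 2*k
(q(-5, 0)*t(-8, -14))*r = ((-5 + 2*0)*(1 - 5*(-14)))*110 = ((-5 + 0)*(1 + 70))*110 = -5*71*110 = -355*110 = -39050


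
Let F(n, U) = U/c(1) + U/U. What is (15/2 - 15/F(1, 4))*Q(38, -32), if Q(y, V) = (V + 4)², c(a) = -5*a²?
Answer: -52920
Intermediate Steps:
Q(y, V) = (4 + V)²
F(n, U) = 1 - U/5 (F(n, U) = U/((-5*1²)) + U/U = U/((-5*1)) + 1 = U/(-5) + 1 = U*(-⅕) + 1 = -U/5 + 1 = 1 - U/5)
(15/2 - 15/F(1, 4))*Q(38, -32) = (15/2 - 15/(1 - ⅕*4))*(4 - 32)² = (15*(½) - 15/(1 - ⅘))*(-28)² = (15/2 - 15/⅕)*784 = (15/2 - 15*5)*784 = (15/2 - 75)*784 = -135/2*784 = -52920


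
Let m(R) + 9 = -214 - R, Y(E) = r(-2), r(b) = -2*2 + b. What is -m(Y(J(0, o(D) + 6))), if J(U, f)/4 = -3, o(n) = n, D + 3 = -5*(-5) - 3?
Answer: 217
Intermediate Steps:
D = 19 (D = -3 + (-5*(-5) - 3) = -3 + (25 - 3) = -3 + 22 = 19)
J(U, f) = -12 (J(U, f) = 4*(-3) = -12)
r(b) = -4 + b
Y(E) = -6 (Y(E) = -4 - 2 = -6)
m(R) = -223 - R (m(R) = -9 + (-214 - R) = -223 - R)
-m(Y(J(0, o(D) + 6))) = -(-223 - 1*(-6)) = -(-223 + 6) = -1*(-217) = 217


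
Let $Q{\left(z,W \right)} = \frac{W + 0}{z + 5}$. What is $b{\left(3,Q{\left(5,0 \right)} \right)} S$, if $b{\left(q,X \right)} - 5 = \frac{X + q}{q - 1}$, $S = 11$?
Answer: $\frac{143}{2} \approx 71.5$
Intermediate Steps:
$Q{\left(z,W \right)} = \frac{W}{5 + z}$
$b{\left(q,X \right)} = 5 + \frac{X + q}{-1 + q}$ ($b{\left(q,X \right)} = 5 + \frac{X + q}{q - 1} = 5 + \frac{X + q}{-1 + q}$)
$b{\left(3,Q{\left(5,0 \right)} \right)} S = \frac{-5 + \frac{0}{5 + 5} + 6 \cdot 3}{-1 + 3} \cdot 11 = \frac{-5 + \frac{0}{10} + 18}{2} \cdot 11 = \frac{-5 + 0 \cdot \frac{1}{10} + 18}{2} \cdot 11 = \frac{-5 + 0 + 18}{2} \cdot 11 = \frac{1}{2} \cdot 13 \cdot 11 = \frac{13}{2} \cdot 11 = \frac{143}{2}$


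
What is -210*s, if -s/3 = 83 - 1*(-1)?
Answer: 52920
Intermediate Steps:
s = -252 (s = -3*(83 - 1*(-1)) = -3*(83 + 1) = -3*84 = -252)
-210*s = -210*(-252) = 52920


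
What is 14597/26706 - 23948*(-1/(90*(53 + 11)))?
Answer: 30151417/6409440 ≈ 4.7042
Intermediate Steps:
14597/26706 - 23948*(-1/(90*(53 + 11))) = 14597*(1/26706) - 23948/((-90*64)) = 14597/26706 - 23948/(-5760) = 14597/26706 - 23948*(-1/5760) = 14597/26706 + 5987/1440 = 30151417/6409440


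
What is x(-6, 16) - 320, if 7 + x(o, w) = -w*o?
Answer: -231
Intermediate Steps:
x(o, w) = -7 - o*w (x(o, w) = -7 - w*o = -7 - o*w)
x(-6, 16) - 320 = (-7 - 1*(-6)*16) - 320 = (-7 + 96) - 320 = 89 - 320 = -231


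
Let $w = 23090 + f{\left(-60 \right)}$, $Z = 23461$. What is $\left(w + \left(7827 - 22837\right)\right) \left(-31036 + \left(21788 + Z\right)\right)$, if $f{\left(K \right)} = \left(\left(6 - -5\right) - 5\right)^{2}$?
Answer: $115352708$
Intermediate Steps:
$f{\left(K \right)} = 36$ ($f{\left(K \right)} = \left(\left(6 + 5\right) - 5\right)^{2} = \left(11 - 5\right)^{2} = 6^{2} = 36$)
$w = 23126$ ($w = 23090 + 36 = 23126$)
$\left(w + \left(7827 - 22837\right)\right) \left(-31036 + \left(21788 + Z\right)\right) = \left(23126 + \left(7827 - 22837\right)\right) \left(-31036 + \left(21788 + 23461\right)\right) = \left(23126 + \left(7827 - 22837\right)\right) \left(-31036 + 45249\right) = \left(23126 - 15010\right) 14213 = 8116 \cdot 14213 = 115352708$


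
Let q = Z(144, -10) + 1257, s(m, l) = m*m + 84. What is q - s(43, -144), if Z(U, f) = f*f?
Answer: -576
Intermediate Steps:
Z(U, f) = f²
s(m, l) = 84 + m² (s(m, l) = m² + 84 = 84 + m²)
q = 1357 (q = (-10)² + 1257 = 100 + 1257 = 1357)
q - s(43, -144) = 1357 - (84 + 43²) = 1357 - (84 + 1849) = 1357 - 1*1933 = 1357 - 1933 = -576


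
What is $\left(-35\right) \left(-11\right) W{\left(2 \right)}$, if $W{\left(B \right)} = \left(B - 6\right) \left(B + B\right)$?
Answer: $-6160$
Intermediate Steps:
$W{\left(B \right)} = 2 B \left(-6 + B\right)$ ($W{\left(B \right)} = \left(-6 + B\right) 2 B = 2 B \left(-6 + B\right)$)
$\left(-35\right) \left(-11\right) W{\left(2 \right)} = \left(-35\right) \left(-11\right) 2 \cdot 2 \left(-6 + 2\right) = 385 \cdot 2 \cdot 2 \left(-4\right) = 385 \left(-16\right) = -6160$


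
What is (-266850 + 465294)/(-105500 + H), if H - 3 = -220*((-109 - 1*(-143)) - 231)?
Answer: -66148/20719 ≈ -3.1926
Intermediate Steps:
H = 43343 (H = 3 - 220*((-109 - 1*(-143)) - 231) = 3 - 220*((-109 + 143) - 231) = 3 - 220*(34 - 231) = 3 - 220*(-197) = 3 + 43340 = 43343)
(-266850 + 465294)/(-105500 + H) = (-266850 + 465294)/(-105500 + 43343) = 198444/(-62157) = 198444*(-1/62157) = -66148/20719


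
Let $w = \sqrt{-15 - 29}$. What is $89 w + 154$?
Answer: $154 + 178 i \sqrt{11} \approx 154.0 + 590.36 i$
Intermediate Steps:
$w = 2 i \sqrt{11}$ ($w = \sqrt{-44} = 2 i \sqrt{11} \approx 6.6332 i$)
$89 w + 154 = 89 \cdot 2 i \sqrt{11} + 154 = 178 i \sqrt{11} + 154 = 154 + 178 i \sqrt{11}$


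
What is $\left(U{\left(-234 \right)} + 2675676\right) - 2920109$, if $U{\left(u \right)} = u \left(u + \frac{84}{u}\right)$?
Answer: $-189593$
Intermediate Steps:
$\left(U{\left(-234 \right)} + 2675676\right) - 2920109 = \left(\left(84 + \left(-234\right)^{2}\right) + 2675676\right) - 2920109 = \left(\left(84 + 54756\right) + 2675676\right) - 2920109 = \left(54840 + 2675676\right) - 2920109 = 2730516 - 2920109 = -189593$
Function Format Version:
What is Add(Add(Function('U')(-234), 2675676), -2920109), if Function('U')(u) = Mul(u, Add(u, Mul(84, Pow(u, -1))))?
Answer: -189593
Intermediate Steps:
Add(Add(Function('U')(-234), 2675676), -2920109) = Add(Add(Add(84, Pow(-234, 2)), 2675676), -2920109) = Add(Add(Add(84, 54756), 2675676), -2920109) = Add(Add(54840, 2675676), -2920109) = Add(2730516, -2920109) = -189593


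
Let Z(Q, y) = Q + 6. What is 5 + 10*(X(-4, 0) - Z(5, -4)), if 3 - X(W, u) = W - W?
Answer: -75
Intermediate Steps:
Z(Q, y) = 6 + Q
X(W, u) = 3 (X(W, u) = 3 - (W - W) = 3 - 1*0 = 3 + 0 = 3)
5 + 10*(X(-4, 0) - Z(5, -4)) = 5 + 10*(3 - (6 + 5)) = 5 + 10*(3 - 1*11) = 5 + 10*(3 - 11) = 5 + 10*(-8) = 5 - 80 = -75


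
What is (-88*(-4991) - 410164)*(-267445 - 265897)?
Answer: -15490385048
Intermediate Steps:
(-88*(-4991) - 410164)*(-267445 - 265897) = (439208 - 410164)*(-533342) = 29044*(-533342) = -15490385048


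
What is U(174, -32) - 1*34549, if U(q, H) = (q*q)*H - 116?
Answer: -1003497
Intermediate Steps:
U(q, H) = -116 + H*q² (U(q, H) = q²*H - 116 = H*q² - 116 = -116 + H*q²)
U(174, -32) - 1*34549 = (-116 - 32*174²) - 1*34549 = (-116 - 32*30276) - 34549 = (-116 - 968832) - 34549 = -968948 - 34549 = -1003497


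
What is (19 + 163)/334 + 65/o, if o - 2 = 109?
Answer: 20956/18537 ≈ 1.1305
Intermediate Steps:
o = 111 (o = 2 + 109 = 111)
(19 + 163)/334 + 65/o = (19 + 163)/334 + 65/111 = 182*(1/334) + 65*(1/111) = 91/167 + 65/111 = 20956/18537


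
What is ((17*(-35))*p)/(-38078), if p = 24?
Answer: 7140/19039 ≈ 0.37502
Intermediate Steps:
((17*(-35))*p)/(-38078) = ((17*(-35))*24)/(-38078) = -595*24*(-1/38078) = -14280*(-1/38078) = 7140/19039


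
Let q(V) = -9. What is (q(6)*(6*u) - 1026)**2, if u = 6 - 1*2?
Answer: 1542564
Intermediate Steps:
u = 4 (u = 6 - 2 = 4)
(q(6)*(6*u) - 1026)**2 = (-54*4 - 1026)**2 = (-9*24 - 1026)**2 = (-216 - 1026)**2 = (-1242)**2 = 1542564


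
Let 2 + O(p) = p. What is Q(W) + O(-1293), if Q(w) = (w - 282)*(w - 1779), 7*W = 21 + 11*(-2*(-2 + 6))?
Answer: 25489865/49 ≈ 5.2020e+5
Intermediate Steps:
W = -67/7 (W = (21 + 11*(-2*(-2 + 6)))/7 = (21 + 11*(-2*4))/7 = (21 + 11*(-8))/7 = (21 - 88)/7 = (⅐)*(-67) = -67/7 ≈ -9.5714)
O(p) = -2 + p
Q(w) = (-1779 + w)*(-282 + w) (Q(w) = (-282 + w)*(-1779 + w) = (-1779 + w)*(-282 + w))
Q(W) + O(-1293) = (501678 + (-67/7)² - 2061*(-67/7)) + (-2 - 1293) = (501678 + 4489/49 + 138087/7) - 1295 = 25553320/49 - 1295 = 25489865/49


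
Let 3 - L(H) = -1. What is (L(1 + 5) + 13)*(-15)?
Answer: -255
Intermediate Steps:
L(H) = 4 (L(H) = 3 - 1*(-1) = 3 + 1 = 4)
(L(1 + 5) + 13)*(-15) = (4 + 13)*(-15) = 17*(-15) = -255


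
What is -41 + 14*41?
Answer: 533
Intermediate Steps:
-41 + 14*41 = -41 + 574 = 533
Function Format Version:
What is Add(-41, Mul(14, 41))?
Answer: 533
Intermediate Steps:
Add(-41, Mul(14, 41)) = Add(-41, 574) = 533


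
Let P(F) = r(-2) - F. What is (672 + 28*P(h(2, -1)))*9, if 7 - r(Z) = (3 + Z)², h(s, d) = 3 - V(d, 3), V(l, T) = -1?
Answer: 6552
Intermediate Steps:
h(s, d) = 4 (h(s, d) = 3 - 1*(-1) = 3 + 1 = 4)
r(Z) = 7 - (3 + Z)²
P(F) = 6 - F (P(F) = (7 - (3 - 2)²) - F = (7 - 1*1²) - F = (7 - 1*1) - F = (7 - 1) - F = 6 - F)
(672 + 28*P(h(2, -1)))*9 = (672 + 28*(6 - 1*4))*9 = (672 + 28*(6 - 4))*9 = (672 + 28*2)*9 = (672 + 56)*9 = 728*9 = 6552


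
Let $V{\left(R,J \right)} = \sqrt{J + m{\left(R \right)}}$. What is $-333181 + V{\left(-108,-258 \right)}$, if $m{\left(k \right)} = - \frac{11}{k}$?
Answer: $-333181 + \frac{i \sqrt{83559}}{18} \approx -3.3318 \cdot 10^{5} + 16.059 i$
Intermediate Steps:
$V{\left(R,J \right)} = \sqrt{J - \frac{11}{R}}$
$-333181 + V{\left(-108,-258 \right)} = -333181 + \sqrt{-258 - \frac{11}{-108}} = -333181 + \sqrt{-258 - - \frac{11}{108}} = -333181 + \sqrt{-258 + \frac{11}{108}} = -333181 + \sqrt{- \frac{27853}{108}} = -333181 + \frac{i \sqrt{83559}}{18}$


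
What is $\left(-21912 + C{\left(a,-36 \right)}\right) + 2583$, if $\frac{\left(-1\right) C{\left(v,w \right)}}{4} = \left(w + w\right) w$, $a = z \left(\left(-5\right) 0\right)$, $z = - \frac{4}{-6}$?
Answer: $-29697$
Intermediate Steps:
$z = \frac{2}{3}$ ($z = \left(-4\right) \left(- \frac{1}{6}\right) = \frac{2}{3} \approx 0.66667$)
$a = 0$ ($a = \frac{2 \left(\left(-5\right) 0\right)}{3} = \frac{2}{3} \cdot 0 = 0$)
$C{\left(v,w \right)} = - 8 w^{2}$ ($C{\left(v,w \right)} = - 4 \left(w + w\right) w = - 4 \cdot 2 w w = - 4 \cdot 2 w^{2} = - 8 w^{2}$)
$\left(-21912 + C{\left(a,-36 \right)}\right) + 2583 = \left(-21912 - 8 \left(-36\right)^{2}\right) + 2583 = \left(-21912 - 10368\right) + 2583 = -32280 + 2583 = -29697$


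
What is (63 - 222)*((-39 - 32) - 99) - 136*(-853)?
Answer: 143038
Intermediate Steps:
(63 - 222)*((-39 - 32) - 99) - 136*(-853) = -159*(-71 - 99) - 1*(-116008) = -159*(-170) + 116008 = 27030 + 116008 = 143038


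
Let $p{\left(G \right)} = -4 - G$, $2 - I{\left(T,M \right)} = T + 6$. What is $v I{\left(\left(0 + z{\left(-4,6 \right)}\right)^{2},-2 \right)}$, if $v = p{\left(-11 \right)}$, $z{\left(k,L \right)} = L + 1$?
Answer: $-371$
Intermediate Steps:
$z{\left(k,L \right)} = 1 + L$
$I{\left(T,M \right)} = -4 - T$ ($I{\left(T,M \right)} = 2 - \left(T + 6\right) = 2 - \left(6 + T\right) = -4 - T$)
$v = 7$ ($v = -4 - -11 = -4 + 11 = 7$)
$v I{\left(\left(0 + z{\left(-4,6 \right)}\right)^{2},-2 \right)} = 7 \left(-4 - \left(0 + \left(1 + 6\right)\right)^{2}\right) = 7 \left(-4 - \left(0 + 7\right)^{2}\right) = 7 \left(-4 - 7^{2}\right) = 7 \left(-4 - 49\right) = 7 \left(-53\right) = -371$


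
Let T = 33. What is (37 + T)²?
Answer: 4900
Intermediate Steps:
(37 + T)² = (37 + 33)² = 70² = 4900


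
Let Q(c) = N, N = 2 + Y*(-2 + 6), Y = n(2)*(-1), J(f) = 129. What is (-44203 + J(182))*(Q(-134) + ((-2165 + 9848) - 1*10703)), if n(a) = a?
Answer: 133367924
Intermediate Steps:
Y = -2 (Y = 2*(-1) = -2)
N = -6 (N = 2 - 2*(-2 + 6) = 2 - 2*4 = 2 - 8 = -6)
Q(c) = -6
(-44203 + J(182))*(Q(-134) + ((-2165 + 9848) - 1*10703)) = (-44203 + 129)*(-6 + ((-2165 + 9848) - 1*10703)) = -44074*(-6 + (7683 - 10703)) = -44074*(-6 - 3020) = -44074*(-3026) = 133367924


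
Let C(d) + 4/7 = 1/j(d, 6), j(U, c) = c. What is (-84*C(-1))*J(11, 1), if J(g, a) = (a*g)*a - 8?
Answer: 102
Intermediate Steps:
J(g, a) = -8 + g*a² (J(g, a) = g*a² - 8 = -8 + g*a²)
C(d) = -17/42 (C(d) = -4/7 + 1/6 = -4/7 + ⅙ = -17/42)
(-84*C(-1))*J(11, 1) = (-84*(-17/42))*(-8 + 11*1²) = 34*(-8 + 11*1) = 34*(-8 + 11) = 34*3 = 102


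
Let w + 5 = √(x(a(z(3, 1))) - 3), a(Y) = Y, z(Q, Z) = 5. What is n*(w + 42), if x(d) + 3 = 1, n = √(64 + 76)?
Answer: 2*√35*(37 + I*√5) ≈ 437.79 + 26.458*I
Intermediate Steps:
n = 2*√35 (n = √140 = 2*√35 ≈ 11.832)
x(d) = -2 (x(d) = -3 + 1 = -2)
w = -5 + I*√5 (w = -5 + √(-2 - 3) = -5 + √(-5) = -5 + I*√5 ≈ -5.0 + 2.2361*I)
n*(w + 42) = (2*√35)*((-5 + I*√5) + 42) = (2*√35)*(37 + I*√5) = 2*√35*(37 + I*√5)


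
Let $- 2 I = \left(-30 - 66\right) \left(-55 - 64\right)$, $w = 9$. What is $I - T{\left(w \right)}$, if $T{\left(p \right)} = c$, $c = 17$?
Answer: $-5729$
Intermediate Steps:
$T{\left(p \right)} = 17$
$I = -5712$ ($I = - \frac{\left(-30 - 66\right) \left(-55 - 64\right)}{2} = - \frac{\left(-96\right) \left(-119\right)}{2} = \left(- \frac{1}{2}\right) 11424 = -5712$)
$I - T{\left(w \right)} = -5712 - 17 = -5729$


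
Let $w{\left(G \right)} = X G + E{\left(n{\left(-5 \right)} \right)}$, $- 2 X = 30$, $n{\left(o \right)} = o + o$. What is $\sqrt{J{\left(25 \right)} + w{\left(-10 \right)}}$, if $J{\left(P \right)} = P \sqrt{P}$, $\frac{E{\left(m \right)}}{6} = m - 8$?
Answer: $\sqrt{167} \approx 12.923$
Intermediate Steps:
$n{\left(o \right)} = 2 o$
$E{\left(m \right)} = -48 + 6 m$ ($E{\left(m \right)} = 6 \left(m - 8\right) = 6 \left(-8 + m\right) = -48 + 6 m$)
$X = -15$ ($X = \left(- \frac{1}{2}\right) 30 = -15$)
$J{\left(P \right)} = P^{\frac{3}{2}}$
$w{\left(G \right)} = -108 - 15 G$ ($w{\left(G \right)} = - 15 G + \left(-48 + 6 \cdot 2 \left(-5\right)\right) = - 15 G + \left(-48 + 6 \left(-10\right)\right) = - 15 G - 108 = -108 - 15 G$)
$\sqrt{J{\left(25 \right)} + w{\left(-10 \right)}} = \sqrt{25^{\frac{3}{2}} - -42} = \sqrt{125 + \left(-108 + 150\right)} = \sqrt{125 + 42} = \sqrt{167}$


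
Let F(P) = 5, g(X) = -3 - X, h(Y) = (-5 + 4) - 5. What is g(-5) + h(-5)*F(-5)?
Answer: -28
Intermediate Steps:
h(Y) = -6 (h(Y) = -1 - 5 = -6)
g(-5) + h(-5)*F(-5) = (-3 - 1*(-5)) - 6*5 = (-3 + 5) - 30 = 2 - 30 = -28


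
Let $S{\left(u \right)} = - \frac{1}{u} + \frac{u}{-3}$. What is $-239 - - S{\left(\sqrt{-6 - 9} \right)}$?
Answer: $-239 - \frac{4 i \sqrt{15}}{15} \approx -239.0 - 1.0328 i$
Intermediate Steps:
$S{\left(u \right)} = - \frac{1}{u} - \frac{u}{3}$ ($S{\left(u \right)} = - \frac{1}{u} + u \left(- \frac{1}{3}\right) = - \frac{1}{u} - \frac{u}{3}$)
$-239 - - S{\left(\sqrt{-6 - 9} \right)} = -239 - - (- \frac{1}{\sqrt{-6 - 9}} - \frac{\sqrt{-6 - 9}}{3}) = -239 - - (- \frac{1}{\sqrt{-15}} - \frac{\sqrt{-15}}{3}) = -239 - - (- \frac{1}{i \sqrt{15}} - \frac{i \sqrt{15}}{3}) = -239 - - (- \frac{\left(-1\right) i \sqrt{15}}{15} - \frac{i \sqrt{15}}{3}) = -239 - - (\frac{i \sqrt{15}}{15} - \frac{i \sqrt{15}}{3}) = -239 - - \frac{\left(-4\right) i \sqrt{15}}{15} = -239 - \frac{4 i \sqrt{15}}{15}$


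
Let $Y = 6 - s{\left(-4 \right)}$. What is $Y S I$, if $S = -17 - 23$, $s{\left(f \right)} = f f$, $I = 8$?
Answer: $3200$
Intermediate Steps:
$s{\left(f \right)} = f^{2}$
$S = -40$
$Y = -10$ ($Y = 6 - \left(-4\right)^{2} = 6 - 16 = -10$)
$Y S I = \left(-10\right) \left(-40\right) 8 = 400 \cdot 8 = 3200$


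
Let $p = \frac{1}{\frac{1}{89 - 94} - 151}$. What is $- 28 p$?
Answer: $\frac{5}{27} \approx 0.18519$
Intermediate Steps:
$p = - \frac{5}{756}$ ($p = \frac{1}{\frac{1}{-5} - 151} = \frac{1}{- \frac{1}{5} - 151} = \frac{1}{- \frac{756}{5}} = - \frac{5}{756} \approx -0.0066138$)
$- 28 p = - \frac{28 \left(-5\right)}{756} = \left(-1\right) \left(- \frac{5}{27}\right) = \frac{5}{27}$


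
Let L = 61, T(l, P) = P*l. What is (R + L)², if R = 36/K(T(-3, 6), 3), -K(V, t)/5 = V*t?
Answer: 840889/225 ≈ 3737.3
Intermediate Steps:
K(V, t) = -5*V*t
R = 2/15 (R = 36/((-5*6*(-3)*3)) = 36/((-5*(-18)*3)) = 36/270 = 36*(1/270) = 2/15 ≈ 0.13333)
(R + L)² = (2/15 + 61)² = (917/15)² = 840889/225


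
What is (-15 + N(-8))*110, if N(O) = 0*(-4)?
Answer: -1650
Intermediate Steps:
N(O) = 0
(-15 + N(-8))*110 = (-15 + 0)*110 = -15*110 = -1650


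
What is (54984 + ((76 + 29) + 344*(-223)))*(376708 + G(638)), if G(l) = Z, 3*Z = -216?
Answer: -8144000228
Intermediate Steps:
Z = -72 (Z = (1/3)*(-216) = -72)
G(l) = -72
(54984 + ((76 + 29) + 344*(-223)))*(376708 + G(638)) = (54984 + ((76 + 29) + 344*(-223)))*(376708 - 72) = (54984 + (105 - 76712))*376636 = (54984 - 76607)*376636 = -21623*376636 = -8144000228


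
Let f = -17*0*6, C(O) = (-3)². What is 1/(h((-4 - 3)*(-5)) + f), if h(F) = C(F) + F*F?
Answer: 1/1234 ≈ 0.00081037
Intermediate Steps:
C(O) = 9
f = 0 (f = 0*6 = 0)
h(F) = 9 + F² (h(F) = 9 + F*F = 9 + F²)
1/(h((-4 - 3)*(-5)) + f) = 1/((9 + ((-4 - 3)*(-5))²) + 0) = 1/((9 + (-7*(-5))²) + 0) = 1/((9 + 35²) + 0) = 1/((9 + 1225) + 0) = 1/(1234 + 0) = 1/1234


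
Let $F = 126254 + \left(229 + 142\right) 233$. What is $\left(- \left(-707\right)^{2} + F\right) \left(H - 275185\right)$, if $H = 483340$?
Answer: $-59772124560$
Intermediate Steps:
$F = 212697$ ($F = 126254 + 371 \cdot 233 = 126254 + 86443 = 212697$)
$\left(- \left(-707\right)^{2} + F\right) \left(H - 275185\right) = \left(- \left(-707\right)^{2} + 212697\right) \left(483340 - 275185\right) = \left(\left(-1\right) 499849 + 212697\right) 208155 = \left(-499849 + 212697\right) 208155 = \left(-287152\right) 208155 = -59772124560$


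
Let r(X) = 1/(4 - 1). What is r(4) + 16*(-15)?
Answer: -719/3 ≈ -239.67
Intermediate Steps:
r(X) = 1/3
r(4) + 16*(-15) = 1/3 + 16*(-15) = 1/3 - 240 = -719/3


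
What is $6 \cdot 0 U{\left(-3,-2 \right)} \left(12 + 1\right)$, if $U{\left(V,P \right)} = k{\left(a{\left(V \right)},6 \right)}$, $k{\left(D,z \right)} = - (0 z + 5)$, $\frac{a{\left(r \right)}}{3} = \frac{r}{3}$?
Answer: $0$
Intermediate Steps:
$a{\left(r \right)} = r$ ($a{\left(r \right)} = 3 \frac{r}{3} = r$)
$k{\left(D,z \right)} = -5$ ($k{\left(D,z \right)} = - (0 + 5) = \left(-1\right) 5 = -5$)
$U{\left(V,P \right)} = -5$
$6 \cdot 0 U{\left(-3,-2 \right)} \left(12 + 1\right) = 6 \cdot 0 \left(-5\right) \left(12 + 1\right) = 0 \left(-5\right) 13 = 0 \cdot 13 = 0$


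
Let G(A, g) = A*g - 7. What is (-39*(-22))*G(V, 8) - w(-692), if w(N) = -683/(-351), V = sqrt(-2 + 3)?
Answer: 300475/351 ≈ 856.05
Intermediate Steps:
V = 1 (V = sqrt(1) = 1)
G(A, g) = -7 + A*g
w(N) = 683/351 (w(N) = -683*(-1/351) = 683/351)
(-39*(-22))*G(V, 8) - w(-692) = (-39*(-22))*(-7 + 1*8) - 1*683/351 = 858*(-7 + 8) - 683/351 = 858*1 - 683/351 = 858 - 683/351 = 300475/351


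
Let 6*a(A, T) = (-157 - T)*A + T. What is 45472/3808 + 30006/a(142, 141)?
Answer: 5500913/716975 ≈ 7.6724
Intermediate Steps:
a(A, T) = T/6 + A*(-157 - T)/6 (a(A, T) = ((-157 - T)*A + T)/6 = (A*(-157 - T) + T)/6 = (T + A*(-157 - T))/6 = T/6 + A*(-157 - T)/6)
45472/3808 + 30006/a(142, 141) = 45472/3808 + 30006/(-157/6*142 + (⅙)*141 - ⅙*142*141) = 45472*(1/3808) + 30006/(-11147/3 + 47/2 - 3337) = 203/17 + 30006/(-42175/6) = 203/17 + 30006*(-6/42175) = 203/17 - 180036/42175 = 5500913/716975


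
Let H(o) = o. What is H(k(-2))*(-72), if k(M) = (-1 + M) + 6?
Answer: -216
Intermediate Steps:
k(M) = 5 + M
H(k(-2))*(-72) = (5 - 2)*(-72) = 3*(-72) = -216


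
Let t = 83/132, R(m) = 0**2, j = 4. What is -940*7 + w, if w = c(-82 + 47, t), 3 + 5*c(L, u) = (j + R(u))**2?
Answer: -32887/5 ≈ -6577.4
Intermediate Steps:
R(m) = 0
t = 83/132 (t = 83*(1/132) = 83/132 ≈ 0.62879)
c(L, u) = 13/5 (c(L, u) = -3/5 + (4 + 0)**2/5 = -3/5 + (1/5)*4**2 = -3/5 + (1/5)*16 = -3/5 + 16/5 = 13/5)
w = 13/5 ≈ 2.6000
-940*7 + w = -940*7 + 13/5 = -6580 + 13/5 = -32887/5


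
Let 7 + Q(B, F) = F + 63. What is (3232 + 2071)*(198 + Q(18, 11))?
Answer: 1405295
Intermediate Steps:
Q(B, F) = 56 + F (Q(B, F) = -7 + (F + 63) = -7 + (63 + F) = 56 + F)
(3232 + 2071)*(198 + Q(18, 11)) = (3232 + 2071)*(198 + (56 + 11)) = 5303*(198 + 67) = 5303*265 = 1405295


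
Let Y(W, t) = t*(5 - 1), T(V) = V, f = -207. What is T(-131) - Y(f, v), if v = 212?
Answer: -979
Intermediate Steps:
Y(W, t) = 4*t (Y(W, t) = t*4 = 4*t)
T(-131) - Y(f, v) = -131 - 4*212 = -131 - 1*848 = -131 - 848 = -979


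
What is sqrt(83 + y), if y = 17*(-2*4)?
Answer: I*sqrt(53) ≈ 7.2801*I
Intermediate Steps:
y = -136 (y = 17*(-8) = -136)
sqrt(83 + y) = sqrt(83 - 136) = sqrt(-53) = I*sqrt(53)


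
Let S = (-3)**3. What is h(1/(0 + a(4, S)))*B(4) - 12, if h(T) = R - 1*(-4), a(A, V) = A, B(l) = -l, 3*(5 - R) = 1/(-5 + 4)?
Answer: -148/3 ≈ -49.333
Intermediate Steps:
R = 16/3 (R = 5 - 1/(3*(-5 + 4)) = 5 - 1/3/(-1) = 5 - 1/3*(-1) = 5 + 1/3 = 16/3 ≈ 5.3333)
S = -27
h(T) = 28/3 (h(T) = 16/3 - 1*(-4) = 16/3 + 4 = 28/3)
h(1/(0 + a(4, S)))*B(4) - 12 = 28*(-1*4)/3 - 12 = (28/3)*(-4) - 12 = -112/3 - 12 = -148/3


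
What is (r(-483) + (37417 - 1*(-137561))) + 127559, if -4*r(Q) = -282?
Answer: 605215/2 ≈ 3.0261e+5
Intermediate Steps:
r(Q) = 141/2 (r(Q) = -1/4*(-282) = 141/2)
(r(-483) + (37417 - 1*(-137561))) + 127559 = (141/2 + (37417 - 1*(-137561))) + 127559 = (141/2 + (37417 + 137561)) + 127559 = (141/2 + 174978) + 127559 = 350097/2 + 127559 = 605215/2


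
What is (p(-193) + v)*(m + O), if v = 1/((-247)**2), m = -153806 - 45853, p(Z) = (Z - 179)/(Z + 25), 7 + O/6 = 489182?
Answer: 5173425850563/854126 ≈ 6.0570e+6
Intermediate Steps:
O = 2935050 (O = -42 + 6*489182 = -42 + 2935092 = 2935050)
p(Z) = (-179 + Z)/(25 + Z)
m = -199659
v = 1/61009 ≈ 1.6391e-5
(p(-193) + v)*(m + O) = ((-179 - 193)/(25 - 193) + 1/61009)*(-199659 + 2935050) = (-372/(-168) + 1/61009)*2735391 = (-1/168*(-372) + 1/61009)*2735391 = (31/14 + 1/61009)*2735391 = (1891293/854126)*2735391 = 5173425850563/854126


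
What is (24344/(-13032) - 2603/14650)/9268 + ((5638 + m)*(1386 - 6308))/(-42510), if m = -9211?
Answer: -129657706957219789/313411252026600 ≈ -413.70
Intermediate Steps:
(24344/(-13032) - 2603/14650)/9268 + ((5638 + m)*(1386 - 6308))/(-42510) = (24344/(-13032) - 2603/14650)/9268 + ((5638 - 9211)*(1386 - 6308))/(-42510) = (24344*(-1/13032) - 2603*1/14650)*(1/9268) - 3573*(-4922)*(-1/42510) = (-3043/1629 - 2603/14650)*(1/9268) + 17586306*(-1/42510) = -48820237/23864850*1/9268 - 2931051/7085 = -48820237/221179429800 - 2931051/7085 = -129657706957219789/313411252026600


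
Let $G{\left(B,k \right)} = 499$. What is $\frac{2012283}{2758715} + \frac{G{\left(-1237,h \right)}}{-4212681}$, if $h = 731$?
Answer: $\frac{8475729761938}{11621586264915} \approx 0.72931$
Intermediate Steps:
$\frac{2012283}{2758715} + \frac{G{\left(-1237,h \right)}}{-4212681} = \frac{2012283}{2758715} + \frac{499}{-4212681} = 2012283 \cdot \frac{1}{2758715} + 499 \left(- \frac{1}{4212681}\right) = \frac{2012283}{2758715} - \frac{499}{4212681} = \frac{8475729761938}{11621586264915}$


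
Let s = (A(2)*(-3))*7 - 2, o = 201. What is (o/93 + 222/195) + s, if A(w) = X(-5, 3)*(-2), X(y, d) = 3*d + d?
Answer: 1018179/2015 ≈ 505.30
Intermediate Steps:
X(y, d) = 4*d
A(w) = -24 (A(w) = (4*3)*(-2) = 12*(-2) = -24)
s = 502 (s = -24*(-3)*7 - 2 = 72*7 - 2 = 504 - 2 = 502)
(o/93 + 222/195) + s = (201/93 + 222/195) + 502 = (201*(1/93) + 222*(1/195)) + 502 = (67/31 + 74/65) + 502 = 6649/2015 + 502 = 1018179/2015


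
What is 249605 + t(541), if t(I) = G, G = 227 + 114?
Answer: 249946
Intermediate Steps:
G = 341
t(I) = 341
249605 + t(541) = 249605 + 341 = 249946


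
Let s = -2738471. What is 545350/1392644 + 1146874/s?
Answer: -51881017503/1906857603662 ≈ -0.027208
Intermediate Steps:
545350/1392644 + 1146874/s = 545350/1392644 + 1146874/(-2738471) = 545350*(1/1392644) + 1146874*(-1/2738471) = 272675/696322 - 1146874/2738471 = -51881017503/1906857603662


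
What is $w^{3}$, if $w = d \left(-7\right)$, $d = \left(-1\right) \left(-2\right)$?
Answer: $-2744$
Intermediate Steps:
$d = 2$
$w = -14$ ($w = 2 \left(-7\right) = -14$)
$w^{3} = \left(-14\right)^{3} = -2744$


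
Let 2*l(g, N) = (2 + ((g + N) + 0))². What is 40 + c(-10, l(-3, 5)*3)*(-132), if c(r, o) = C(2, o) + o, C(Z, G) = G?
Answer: -6296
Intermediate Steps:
l(g, N) = (2 + N + g)²/2 (l(g, N) = (2 + ((g + N) + 0))²/2 = (2 + ((N + g) + 0))²/2 = (2 + (N + g))²/2 = (2 + N + g)²/2)
c(r, o) = 2*o (c(r, o) = o + o = 2*o)
40 + c(-10, l(-3, 5)*3)*(-132) = 40 + (2*(((2 + 5 - 3)²/2)*3))*(-132) = 40 + (2*(((½)*4²)*3))*(-132) = 40 + (2*(((½)*16)*3))*(-132) = 40 + (2*(8*3))*(-132) = 40 + (2*24)*(-132) = 40 + 48*(-132) = 40 - 6336 = -6296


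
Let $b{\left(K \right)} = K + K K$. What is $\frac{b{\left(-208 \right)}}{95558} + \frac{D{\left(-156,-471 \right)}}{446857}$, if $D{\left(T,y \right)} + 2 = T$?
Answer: $\frac{9612388414}{21350380603} \approx 0.45022$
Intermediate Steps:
$D{\left(T,y \right)} = -2 + T$
$b{\left(K \right)} = K + K^{2}$
$\frac{b{\left(-208 \right)}}{95558} + \frac{D{\left(-156,-471 \right)}}{446857} = \frac{\left(-208\right) \left(1 - 208\right)}{95558} + \frac{-2 - 156}{446857} = \left(-208\right) \left(-207\right) \frac{1}{95558} - \frac{158}{446857} = 43056 \cdot \frac{1}{95558} - \frac{158}{446857} = \frac{21528}{47779} - \frac{158}{446857} = \frac{9612388414}{21350380603}$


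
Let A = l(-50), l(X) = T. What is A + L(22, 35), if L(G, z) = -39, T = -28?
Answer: -67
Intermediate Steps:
l(X) = -28
A = -28
A + L(22, 35) = -28 - 39 = -67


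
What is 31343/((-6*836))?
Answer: -31343/5016 ≈ -6.2486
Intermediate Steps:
31343/((-6*836)) = 31343/(-5016) = 31343*(-1/5016) = -31343/5016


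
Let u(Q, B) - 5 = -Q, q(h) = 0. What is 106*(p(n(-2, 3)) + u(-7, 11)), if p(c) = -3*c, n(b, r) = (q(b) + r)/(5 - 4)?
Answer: 318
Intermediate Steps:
u(Q, B) = 5 - Q
n(b, r) = r (n(b, r) = (0 + r)/(5 - 4) = r/1 = r*1 = r)
106*(p(n(-2, 3)) + u(-7, 11)) = 106*(-3*3 + (5 - 1*(-7))) = 106*(-9 + (5 + 7)) = 106*(-9 + 12) = 106*3 = 318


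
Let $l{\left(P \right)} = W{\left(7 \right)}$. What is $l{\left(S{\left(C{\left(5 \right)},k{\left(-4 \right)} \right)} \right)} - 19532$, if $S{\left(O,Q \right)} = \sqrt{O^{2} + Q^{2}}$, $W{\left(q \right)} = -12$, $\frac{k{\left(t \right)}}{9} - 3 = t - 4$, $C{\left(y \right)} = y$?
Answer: $-19544$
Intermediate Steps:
$k{\left(t \right)} = -9 + 9 t$ ($k{\left(t \right)} = 27 + 9 \left(t - 4\right) = 27 + 9 \left(-4 + t\right) = 27 + \left(-36 + 9 t\right) = -9 + 9 t$)
$l{\left(P \right)} = -12$
$l{\left(S{\left(C{\left(5 \right)},k{\left(-4 \right)} \right)} \right)} - 19532 = -12 - 19532 = -19544$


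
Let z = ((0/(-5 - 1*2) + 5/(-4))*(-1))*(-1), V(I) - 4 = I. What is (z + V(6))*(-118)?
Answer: -2065/2 ≈ -1032.5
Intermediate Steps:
V(I) = 4 + I
z = -5/4 (z = ((0/(-5 - 2) + 5*(-¼))*(-1))*(-1) = ((0/(-7) - 5/4)*(-1))*(-1) = ((0*(-⅐) - 5/4)*(-1))*(-1) = ((0 - 5/4)*(-1))*(-1) = -5/4*(-1)*(-1) = (5/4)*(-1) = -5/4 ≈ -1.2500)
(z + V(6))*(-118) = (-5/4 + (4 + 6))*(-118) = (-5/4 + 10)*(-118) = (35/4)*(-118) = -2065/2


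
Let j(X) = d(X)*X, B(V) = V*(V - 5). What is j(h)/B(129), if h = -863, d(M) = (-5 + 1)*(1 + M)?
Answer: -743906/3999 ≈ -186.02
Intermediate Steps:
d(M) = -4 - 4*M (d(M) = -4*(1 + M) = -4 - 4*M)
B(V) = V*(-5 + V)
j(X) = X*(-4 - 4*X) (j(X) = (-4 - 4*X)*X = X*(-4 - 4*X))
j(h)/B(129) = (-4*(-863)*(1 - 863))/((129*(-5 + 129))) = (-4*(-863)*(-862))/((129*124)) = -2975624/15996 = -2975624*1/15996 = -743906/3999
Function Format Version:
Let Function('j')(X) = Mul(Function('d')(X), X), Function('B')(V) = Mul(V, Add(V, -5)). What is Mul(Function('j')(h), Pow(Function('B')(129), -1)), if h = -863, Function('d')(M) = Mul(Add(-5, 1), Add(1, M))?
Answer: Rational(-743906, 3999) ≈ -186.02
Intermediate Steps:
Function('d')(M) = Add(-4, Mul(-4, M)) (Function('d')(M) = Mul(-4, Add(1, M)) = Add(-4, Mul(-4, M)))
Function('B')(V) = Mul(V, Add(-5, V))
Function('j')(X) = Mul(X, Add(-4, Mul(-4, X))) (Function('j')(X) = Mul(Add(-4, Mul(-4, X)), X) = Mul(X, Add(-4, Mul(-4, X))))
Mul(Function('j')(h), Pow(Function('B')(129), -1)) = Mul(Mul(-4, -863, Add(1, -863)), Pow(Mul(129, Add(-5, 129)), -1)) = Mul(Mul(-4, -863, -862), Pow(Mul(129, 124), -1)) = Mul(-2975624, Pow(15996, -1)) = Mul(-2975624, Rational(1, 15996)) = Rational(-743906, 3999)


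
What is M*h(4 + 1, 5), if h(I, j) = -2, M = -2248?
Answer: 4496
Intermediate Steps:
M*h(4 + 1, 5) = -2248*(-2) = 4496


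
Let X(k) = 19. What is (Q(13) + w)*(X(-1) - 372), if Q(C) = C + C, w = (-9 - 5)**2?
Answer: -78366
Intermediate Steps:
w = 196 (w = (-14)**2 = 196)
Q(C) = 2*C
(Q(13) + w)*(X(-1) - 372) = (2*13 + 196)*(19 - 372) = (26 + 196)*(-353) = 222*(-353) = -78366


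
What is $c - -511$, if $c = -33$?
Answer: $478$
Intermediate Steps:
$c - -511 = -33 - -511 = -33 + 511 = 478$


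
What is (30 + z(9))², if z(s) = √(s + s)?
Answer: 918 + 180*√2 ≈ 1172.6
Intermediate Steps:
z(s) = √2*√s (z(s) = √(2*s) = √2*√s)
(30 + z(9))² = (30 + √2*√9)² = (30 + √2*3)² = (30 + 3*√2)²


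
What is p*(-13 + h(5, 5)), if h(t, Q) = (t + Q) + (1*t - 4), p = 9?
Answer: -18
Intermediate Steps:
h(t, Q) = -4 + Q + 2*t (h(t, Q) = (Q + t) + (t - 4) = (Q + t) + (-4 + t) = -4 + Q + 2*t)
p*(-13 + h(5, 5)) = 9*(-13 + (-4 + 5 + 2*5)) = 9*(-13 + (-4 + 5 + 10)) = 9*(-13 + 11) = 9*(-2) = -18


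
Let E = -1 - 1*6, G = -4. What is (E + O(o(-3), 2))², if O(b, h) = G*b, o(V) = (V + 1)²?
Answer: 529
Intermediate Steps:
E = -7 (E = -1 - 6 = -7)
o(V) = (1 + V)²
O(b, h) = -4*b
(E + O(o(-3), 2))² = (-7 - 4*(1 - 3)²)² = (-7 - 4*(-2)²)² = (-7 - 4*4)² = (-7 - 16)² = (-23)² = 529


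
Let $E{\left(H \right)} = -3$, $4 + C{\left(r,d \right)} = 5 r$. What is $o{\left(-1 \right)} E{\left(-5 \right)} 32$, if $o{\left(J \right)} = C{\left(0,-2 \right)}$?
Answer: $384$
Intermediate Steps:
$C{\left(r,d \right)} = -4 + 5 r$
$o{\left(J \right)} = -4$ ($o{\left(J \right)} = -4 + 5 \cdot 0 = -4 + 0 = -4$)
$o{\left(-1 \right)} E{\left(-5 \right)} 32 = \left(-4\right) \left(-3\right) 32 = 12 \cdot 32 = 384$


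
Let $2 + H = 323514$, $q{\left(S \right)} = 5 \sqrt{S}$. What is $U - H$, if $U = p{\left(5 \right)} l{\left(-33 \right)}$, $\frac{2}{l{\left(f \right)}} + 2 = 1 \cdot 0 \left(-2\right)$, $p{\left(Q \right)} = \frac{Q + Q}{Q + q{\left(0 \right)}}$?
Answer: $-323514$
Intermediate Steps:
$p{\left(Q \right)} = 2$ ($p{\left(Q \right)} = \frac{Q + Q}{Q + 5 \sqrt{0}} = \frac{2 Q}{Q + 5 \cdot 0} = \frac{2 Q}{Q + 0} = \frac{2 Q}{Q} = 2$)
$H = 323512$ ($H = -2 + 323514 = 323512$)
$l{\left(f \right)} = -1$ ($l{\left(f \right)} = \frac{2}{-2 + 1 \cdot 0 \left(-2\right)} = \frac{2}{-2 + 0 \left(-2\right)} = \frac{2}{-2 + 0} = \frac{2}{-2} = 2 \left(- \frac{1}{2}\right) = -1$)
$U = -2$ ($U = 2 \left(-1\right) = -2$)
$U - H = -2 - 323512 = -323514$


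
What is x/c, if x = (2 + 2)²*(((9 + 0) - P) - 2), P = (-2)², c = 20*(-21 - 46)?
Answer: -12/335 ≈ -0.035821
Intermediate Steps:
c = -1340 (c = 20*(-67) = -1340)
P = 4
x = 48 (x = (2 + 2)²*(((9 + 0) - 1*4) - 2) = 4²*((9 - 4) - 2) = 16*(5 - 2) = 16*3 = 48)
x/c = 48/(-1340) = 48*(-1/1340) = -12/335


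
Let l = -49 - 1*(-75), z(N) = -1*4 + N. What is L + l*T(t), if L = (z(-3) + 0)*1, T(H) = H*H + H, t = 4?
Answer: 513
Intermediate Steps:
T(H) = H + H² (T(H) = H² + H = H + H²)
z(N) = -4 + N
L = -7 (L = ((-4 - 3) + 0)*1 = (-7 + 0)*1 = -7*1 = -7)
l = 26 (l = -49 + 75 = 26)
L + l*T(t) = -7 + 26*(4*(1 + 4)) = -7 + 26*(4*5) = -7 + 26*20 = -7 + 520 = 513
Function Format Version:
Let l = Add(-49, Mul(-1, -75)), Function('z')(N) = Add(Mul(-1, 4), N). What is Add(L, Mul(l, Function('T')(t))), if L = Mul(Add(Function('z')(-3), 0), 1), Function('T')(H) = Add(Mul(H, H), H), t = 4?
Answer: 513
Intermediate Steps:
Function('T')(H) = Add(H, Pow(H, 2)) (Function('T')(H) = Add(Pow(H, 2), H) = Add(H, Pow(H, 2)))
Function('z')(N) = Add(-4, N)
L = -7 (L = Mul(Add(Add(-4, -3), 0), 1) = Mul(Add(-7, 0), 1) = Mul(-7, 1) = -7)
l = 26 (l = Add(-49, 75) = 26)
Add(L, Mul(l, Function('T')(t))) = Add(-7, Mul(26, Mul(4, Add(1, 4)))) = Add(-7, Mul(26, Mul(4, 5))) = Add(-7, Mul(26, 20)) = Add(-7, 520) = 513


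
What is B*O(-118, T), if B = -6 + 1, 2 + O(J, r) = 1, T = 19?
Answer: 5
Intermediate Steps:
O(J, r) = -1 (O(J, r) = -2 + 1 = -1)
B = -5
B*O(-118, T) = -5*(-1) = 5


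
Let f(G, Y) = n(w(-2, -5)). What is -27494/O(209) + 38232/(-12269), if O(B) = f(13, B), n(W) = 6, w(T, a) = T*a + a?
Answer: -168776639/36807 ≈ -4585.5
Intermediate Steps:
w(T, a) = a + T*a
f(G, Y) = 6
O(B) = 6
-27494/O(209) + 38232/(-12269) = -27494/6 + 38232/(-12269) = -27494*⅙ + 38232*(-1/12269) = -13747/3 - 38232/12269 = -168776639/36807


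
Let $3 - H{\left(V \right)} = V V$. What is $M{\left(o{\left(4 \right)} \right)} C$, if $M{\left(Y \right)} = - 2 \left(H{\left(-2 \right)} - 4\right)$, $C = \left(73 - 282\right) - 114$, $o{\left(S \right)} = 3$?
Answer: $-3230$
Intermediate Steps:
$H{\left(V \right)} = 3 - V^{2}$ ($H{\left(V \right)} = 3 - V V = 3 - V^{2}$)
$C = -323$ ($C = -209 - 114 = -323$)
$M{\left(Y \right)} = 10$ ($M{\left(Y \right)} = - 2 \left(\left(3 - \left(-2\right)^{2}\right) - 4\right) = - 2 \left(\left(3 - 4\right) - 4\right) = - 2 \left(-1 - 4\right) = \left(-2\right) \left(-5\right) = 10$)
$M{\left(o{\left(4 \right)} \right)} C = 10 \left(-323\right) = -3230$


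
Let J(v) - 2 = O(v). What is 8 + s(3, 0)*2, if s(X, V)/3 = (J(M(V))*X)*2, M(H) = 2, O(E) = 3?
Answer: 188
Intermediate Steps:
J(v) = 5 (J(v) = 2 + 3 = 5)
s(X, V) = 30*X (s(X, V) = 3*((5*X)*2) = 3*(10*X) = 30*X)
8 + s(3, 0)*2 = 8 + (30*3)*2 = 8 + 90*2 = 8 + 180 = 188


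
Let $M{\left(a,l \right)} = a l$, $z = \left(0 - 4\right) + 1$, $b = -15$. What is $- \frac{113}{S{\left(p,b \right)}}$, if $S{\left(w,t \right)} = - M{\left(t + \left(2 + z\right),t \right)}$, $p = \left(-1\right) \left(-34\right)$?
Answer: $\frac{113}{240} \approx 0.47083$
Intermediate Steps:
$p = 34$
$z = -3$ ($z = -4 + 1 = -3$)
$S{\left(w,t \right)} = - t \left(-1 + t\right)$ ($S{\left(w,t \right)} = - \left(t + \left(2 - 3\right)\right) t = - \left(t - 1\right) t = - \left(-1 + t\right) t = - t \left(-1 + t\right)$)
$- \frac{113}{S{\left(p,b \right)}} = - \frac{113}{\left(-15\right) \left(1 - -15\right)} = - \frac{113}{\left(-15\right) \left(1 + 15\right)} = - \frac{113}{\left(-15\right) 16} = - \frac{113}{-240} = \left(-113\right) \left(- \frac{1}{240}\right) = \frac{113}{240}$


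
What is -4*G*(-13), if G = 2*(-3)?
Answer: -312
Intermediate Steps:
G = -6
-4*G*(-13) = -4*(-6)*(-13) = 24*(-13) = -312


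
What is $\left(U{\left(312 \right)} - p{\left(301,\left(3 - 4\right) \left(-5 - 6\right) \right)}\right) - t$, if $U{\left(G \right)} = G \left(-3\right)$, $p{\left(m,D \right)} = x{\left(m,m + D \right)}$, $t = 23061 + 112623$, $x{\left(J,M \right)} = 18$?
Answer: $-136638$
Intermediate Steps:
$t = 135684$
$p{\left(m,D \right)} = 18$
$U{\left(G \right)} = - 3 G$
$\left(U{\left(312 \right)} - p{\left(301,\left(3 - 4\right) \left(-5 - 6\right) \right)}\right) - t = \left(\left(-3\right) 312 - 18\right) - 135684 = \left(-936 - 18\right) - 135684 = -954 - 135684 = -136638$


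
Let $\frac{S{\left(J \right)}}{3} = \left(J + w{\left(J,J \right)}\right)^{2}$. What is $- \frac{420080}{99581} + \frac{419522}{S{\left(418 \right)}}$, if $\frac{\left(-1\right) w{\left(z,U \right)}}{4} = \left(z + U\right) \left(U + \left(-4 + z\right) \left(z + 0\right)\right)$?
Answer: $- \frac{212033231827994624787139}{50263000520533262235246} \approx -4.2185$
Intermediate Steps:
$w{\left(z,U \right)} = - 4 \left(U + z\right) \left(U + z \left(-4 + z\right)\right)$ ($w{\left(z,U \right)} = - 4 \left(z + U\right) \left(U + \left(-4 + z\right) \left(z + 0\right)\right) = - 4 \left(U + z\right) \left(U + \left(-4 + z\right) z\right) = - 4 \left(U + z\right) \left(U + z \left(-4 + z\right)\right)$)
$S{\left(J \right)} = 3 \left(J - 8 J^{3} + 24 J^{2}\right)^{2}$ ($S{\left(J \right)} = 3 \left(J - \left(- 12 J^{2} + 4 J^{3} - 12 J J + 4 J J^{2}\right)\right)^{2} = 3 \left(J - \left(- 24 J^{2} + 8 J^{3}\right)\right)^{2} = 3 \left(J - 8 J^{3} + 24 J^{2}\right)^{2}$)
$- \frac{420080}{99581} + \frac{419522}{S{\left(418 \right)}} = - \frac{420080}{99581} + \frac{419522}{3 \cdot 418^{2} \left(1 - 8 \cdot 418^{2} + 24 \cdot 418\right)^{2}} = \left(-420080\right) \frac{1}{99581} + \frac{419522}{3 \cdot 174724 \left(1 - 1397792 + 10032\right)^{2}} = - \frac{420080}{99581} + \frac{419522}{3 \cdot 174724 \left(1 - 1397792 + 10032\right)^{2}} = - \frac{420080}{99581} + \frac{419522}{3 \cdot 174724 \left(-1387759\right)^{2}} = - \frac{420080}{99581} + \frac{419522}{3 \cdot 174724 \cdot 1925875042081} = - \frac{420080}{99581} + \frac{419522}{1009489772557681932} = - \frac{420080}{99581} + 419522 \cdot \frac{1}{1009489772557681932} = - \frac{420080}{99581} + \frac{209761}{504744886278840966} = - \frac{212033231827994624787139}{50263000520533262235246}$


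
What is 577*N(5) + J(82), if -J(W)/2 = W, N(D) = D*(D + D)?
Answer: 28686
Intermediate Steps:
N(D) = 2*D² (N(D) = D*(2*D) = 2*D²)
J(W) = -2*W
577*N(5) + J(82) = 577*(2*5²) - 2*82 = 577*(2*25) - 164 = 577*50 - 164 = 28850 - 164 = 28686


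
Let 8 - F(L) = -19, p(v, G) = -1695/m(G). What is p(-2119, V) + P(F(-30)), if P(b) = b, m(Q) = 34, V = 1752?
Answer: -777/34 ≈ -22.853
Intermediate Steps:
p(v, G) = -1695/34
F(L) = 27 (F(L) = 8 - 1*(-19) = 8 + 19 = 27)
p(-2119, V) + P(F(-30)) = -1695/34 + 27 = -777/34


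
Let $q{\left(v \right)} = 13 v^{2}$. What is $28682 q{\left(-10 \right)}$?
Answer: $37286600$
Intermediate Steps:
$28682 q{\left(-10 \right)} = 28682 \cdot 13 \left(-10\right)^{2} = 28682 \cdot 13 \cdot 100 = 28682 \cdot 1300 = 37286600$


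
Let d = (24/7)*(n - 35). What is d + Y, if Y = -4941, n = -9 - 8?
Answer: -35835/7 ≈ -5119.3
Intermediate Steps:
n = -17
d = -1248/7 (d = (24/7)*(-17 - 35) = (24*(⅐))*(-52) = (24/7)*(-52) = -1248/7 ≈ -178.29)
d + Y = -1248/7 - 4941 = -35835/7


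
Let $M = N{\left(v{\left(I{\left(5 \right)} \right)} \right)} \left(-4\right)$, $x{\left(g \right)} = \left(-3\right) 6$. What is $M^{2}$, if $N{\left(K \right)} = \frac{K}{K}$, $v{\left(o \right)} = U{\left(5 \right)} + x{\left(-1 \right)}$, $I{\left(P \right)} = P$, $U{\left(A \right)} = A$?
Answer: $16$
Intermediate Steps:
$x{\left(g \right)} = -18$
$v{\left(o \right)} = -13$ ($v{\left(o \right)} = 5 - 18 = -13$)
$N{\left(K \right)} = 1$
$M = -4$ ($M = 1 \left(-4\right) = -4$)
$M^{2} = \left(-4\right)^{2} = 16$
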